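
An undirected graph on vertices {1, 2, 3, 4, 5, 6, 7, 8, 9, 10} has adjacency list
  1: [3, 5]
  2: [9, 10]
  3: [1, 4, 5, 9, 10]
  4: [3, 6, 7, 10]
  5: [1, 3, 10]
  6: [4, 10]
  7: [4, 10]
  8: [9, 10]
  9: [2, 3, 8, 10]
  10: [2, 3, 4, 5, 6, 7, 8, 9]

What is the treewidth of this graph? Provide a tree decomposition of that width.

Treewidth 2.
One such decomposition:
Bags: B1 = {1, 3, 5}  B2 = {3, 5, 10}  B3 = {3, 9, 10}  B4 = {3, 4, 10}  B5 = {4, 7, 10}  B6 = {8, 9, 10}  B7 = {4, 6, 10}  B8 = {2, 9, 10}
Tree: B1–B2, B2–B3, B3–B4, B4–B5, B3–B6, B4–B7, B6–B8

The largest bag has 3 vertices, giving width 2; this decomposition certifies tw(G) ≤ 2. Conversely, {1, 3, 5} is a clique of size 3, and the vertices of any clique must share a bag in every tree decomposition; so some bag has ≥ 3 vertices and tw(G) ≥ 2. Therefore the treewidth is 2.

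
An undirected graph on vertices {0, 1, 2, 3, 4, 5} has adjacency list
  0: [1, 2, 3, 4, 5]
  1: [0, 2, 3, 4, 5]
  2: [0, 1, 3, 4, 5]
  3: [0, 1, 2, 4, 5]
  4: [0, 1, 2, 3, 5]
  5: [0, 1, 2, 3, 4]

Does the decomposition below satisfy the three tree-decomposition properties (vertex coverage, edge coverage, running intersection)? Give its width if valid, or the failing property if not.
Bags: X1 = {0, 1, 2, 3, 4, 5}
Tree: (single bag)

Yes; width 5.

Checking the three conditions: (i) the bags cover all of {0, 1, 2, 3, 4, 5}; (ii) for each edge, some bag contains both endpoints; (iii) the bags containing any fixed vertex form a subtree. All hold, so the decomposition is valid with width 6 − 1 = 5.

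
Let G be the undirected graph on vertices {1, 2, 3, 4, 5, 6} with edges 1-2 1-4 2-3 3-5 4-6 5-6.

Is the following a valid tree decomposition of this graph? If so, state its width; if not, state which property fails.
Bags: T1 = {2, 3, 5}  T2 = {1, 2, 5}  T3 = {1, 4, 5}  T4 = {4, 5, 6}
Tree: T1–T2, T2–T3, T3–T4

Yes; width 2.

Every vertex of G appears in some bag (union = {1, 2, 3, 4, 5, 6}); every edge is covered by a bag; and for each vertex v the set of bags containing v is connected in the bag tree. The decomposition is therefore valid. The largest bag has 3 vertices, so the width is 2.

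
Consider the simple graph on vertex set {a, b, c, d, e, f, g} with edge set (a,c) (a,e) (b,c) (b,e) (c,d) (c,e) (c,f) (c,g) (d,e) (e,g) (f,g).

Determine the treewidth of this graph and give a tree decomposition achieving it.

Each bag holds 3 vertices, so the decomposition has width 2, which upper-bounds the treewidth. On the other hand G contains the 3-clique {c, d, e}. A clique must lie in a single bag of any decomposition, so no decomposition can have width below 2. Hence tw(G) = 2 exactly.

Treewidth 2.
One optimal decomposition is:
Bags: B1 = {c, f, g}  B2 = {c, e, g}  B3 = {b, c, e}  B4 = {c, d, e}  B5 = {a, c, e}
Tree: B1–B2, B2–B3, B3–B4, B2–B5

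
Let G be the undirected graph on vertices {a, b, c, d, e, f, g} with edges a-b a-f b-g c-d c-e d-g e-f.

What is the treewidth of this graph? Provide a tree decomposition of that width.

Each bag holds 3 vertices, so the decomposition has width 2, which upper-bounds the treewidth. The edges b–g–d–c–e–f–a–b form a cycle, so G is not a tree and its treewidth is at least 2. Therefore the treewidth is 2.

Treewidth 2.
Bags: B1 = {b, d, g}  B2 = {b, c, d}  B3 = {b, c, e}  B4 = {b, e, f}  B5 = {a, b, f}
Tree: B1–B2, B2–B3, B3–B4, B4–B5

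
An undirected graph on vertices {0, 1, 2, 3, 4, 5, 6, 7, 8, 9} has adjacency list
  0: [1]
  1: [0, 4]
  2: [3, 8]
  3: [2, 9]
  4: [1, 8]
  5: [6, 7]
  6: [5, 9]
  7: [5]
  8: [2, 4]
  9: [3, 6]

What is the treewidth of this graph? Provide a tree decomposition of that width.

Treewidth 1.
One optimal decomposition is:
Bags: B1 = {0, 1}  B2 = {1, 4}  B3 = {4, 8}  B4 = {2, 8}  B5 = {2, 3}  B6 = {3, 9}  B7 = {6, 9}  B8 = {5, 6}  B9 = {5, 7}
Tree: B1–B2, B2–B3, B3–B4, B4–B5, B5–B6, B6–B7, B7–B8, B8–B9

Each bag holds 2 vertices, so the decomposition has width 1, which upper-bounds the treewidth. Since G has at least one edge (e.g. 0–1), it is not an edgeless graph, so tw(G) ≥ 1. The upper and lower bounds meet at 1, so that is the treewidth.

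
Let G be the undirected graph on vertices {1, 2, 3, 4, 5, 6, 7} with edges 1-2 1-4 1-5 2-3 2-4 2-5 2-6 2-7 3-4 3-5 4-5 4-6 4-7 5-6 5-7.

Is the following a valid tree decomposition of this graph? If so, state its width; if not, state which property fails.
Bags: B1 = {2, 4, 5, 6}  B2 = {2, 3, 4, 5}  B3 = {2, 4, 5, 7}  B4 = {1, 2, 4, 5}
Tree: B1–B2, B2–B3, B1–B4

Yes; width 3.

Vertex coverage: the bags together contain {1, 2, 3, 4, 5, 6, 7}, the full vertex set. Edge coverage: each edge of G has both endpoints in at least one bag. Running intersection: for every vertex, the bags containing it form a connected subtree. All three properties hold, so this is a valid tree decomposition of width max|bag| − 1 = 3, and hence tw(G) ≤ 3.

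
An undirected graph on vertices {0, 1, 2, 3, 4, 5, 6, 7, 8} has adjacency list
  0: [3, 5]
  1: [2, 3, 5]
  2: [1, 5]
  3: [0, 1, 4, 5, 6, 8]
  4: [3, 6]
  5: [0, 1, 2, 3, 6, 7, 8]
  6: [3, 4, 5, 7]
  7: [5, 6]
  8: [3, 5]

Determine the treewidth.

2

A width-2 tree decomposition is:
Bags: B1 = {1, 3, 5}  B2 = {3, 5, 8}  B3 = {3, 5, 6}  B4 = {3, 4, 6}  B5 = {1, 2, 5}  B6 = {5, 6, 7}  B7 = {0, 3, 5}
Tree: B1–B2, B2–B3, B3–B4, B1–B5, B3–B6, B3–B7
The largest bag has 3 vertices, giving width 2; this decomposition certifies tw(G) ≤ 2. On the other hand G contains the 3-clique {3, 4, 6}. A clique must lie in a single bag of any decomposition, so no decomposition can have width below 2. Hence tw(G) = 2 exactly.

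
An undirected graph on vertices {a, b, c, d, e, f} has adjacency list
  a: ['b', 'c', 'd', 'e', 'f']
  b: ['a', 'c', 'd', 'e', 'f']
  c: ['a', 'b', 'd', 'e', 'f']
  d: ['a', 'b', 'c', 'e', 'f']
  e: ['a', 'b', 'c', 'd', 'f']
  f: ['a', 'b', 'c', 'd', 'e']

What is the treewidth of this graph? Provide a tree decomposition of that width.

Treewidth 5.
Bags: B1 = {a, b, c, d, e, f}
Tree: (single bag)

With just one bag of size 6, the width is 6 − 1 = 5, so tw(G) ≤ 5. Conversely, {a, b, c, d, e, f} is a clique of size 6, and the vertices of any clique must share a bag in every tree decomposition; so some bag has ≥ 6 vertices and tw(G) ≥ 5. Therefore the treewidth is 5.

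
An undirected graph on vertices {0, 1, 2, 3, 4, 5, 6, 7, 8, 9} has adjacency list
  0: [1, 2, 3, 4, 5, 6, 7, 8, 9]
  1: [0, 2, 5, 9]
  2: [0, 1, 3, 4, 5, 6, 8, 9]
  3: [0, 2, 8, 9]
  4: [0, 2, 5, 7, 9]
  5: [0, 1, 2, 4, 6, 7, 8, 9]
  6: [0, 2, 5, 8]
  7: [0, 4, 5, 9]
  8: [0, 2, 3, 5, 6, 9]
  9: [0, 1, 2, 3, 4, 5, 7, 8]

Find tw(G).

4

A width-4 tree decomposition is:
Bags: B1 = {0, 2, 4, 5, 9}  B2 = {0, 1, 2, 5, 9}  B3 = {0, 2, 5, 8, 9}  B4 = {0, 4, 5, 7, 9}  B5 = {0, 2, 5, 6, 8}  B6 = {0, 2, 3, 8, 9}
Tree: B1–B2, B1–B3, B1–B4, B3–B5, B3–B6
Every bag has size at most 5, so the width is 5 − 1 = 4 and tw(G) ≤ 4. On the other hand G contains the 5-clique {0, 2, 3, 8, 9}. A clique must lie in a single bag of any decomposition, so no decomposition can have width below 4. Therefore the treewidth is 4.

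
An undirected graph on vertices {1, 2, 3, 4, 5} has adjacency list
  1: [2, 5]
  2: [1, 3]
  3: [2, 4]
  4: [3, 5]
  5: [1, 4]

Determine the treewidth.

A width-2 tree decomposition is:
Bags: B1 = {3, 4, 5}  B2 = {1, 3, 5}  B3 = {1, 2, 3}
Tree: B1–B2, B2–B3
Each bag holds 3 vertices, so the decomposition has width 2, which upper-bounds the treewidth. The edges 3–4–5–1–2–3 form a cycle, so G is not a tree and its treewidth is at least 2. Hence tw(G) = 2 exactly.

2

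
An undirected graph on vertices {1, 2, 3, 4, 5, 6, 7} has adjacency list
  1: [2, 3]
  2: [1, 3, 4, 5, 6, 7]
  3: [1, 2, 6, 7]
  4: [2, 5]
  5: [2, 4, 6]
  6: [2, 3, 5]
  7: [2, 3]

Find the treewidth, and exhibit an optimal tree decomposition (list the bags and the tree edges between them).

Every bag has size at most 3, so the width is 3 − 1 = 2 and tw(G) ≤ 2. Conversely, {1, 2, 3} is a clique of size 3, and the vertices of any clique must share a bag in every tree decomposition; so some bag has ≥ 3 vertices and tw(G) ≥ 2. Hence tw(G) = 2 exactly.

Treewidth 2.
One such decomposition:
Bags: B1 = {2, 4, 5}  B2 = {2, 5, 6}  B3 = {2, 3, 6}  B4 = {2, 3, 7}  B5 = {1, 2, 3}
Tree: B1–B2, B2–B3, B3–B4, B3–B5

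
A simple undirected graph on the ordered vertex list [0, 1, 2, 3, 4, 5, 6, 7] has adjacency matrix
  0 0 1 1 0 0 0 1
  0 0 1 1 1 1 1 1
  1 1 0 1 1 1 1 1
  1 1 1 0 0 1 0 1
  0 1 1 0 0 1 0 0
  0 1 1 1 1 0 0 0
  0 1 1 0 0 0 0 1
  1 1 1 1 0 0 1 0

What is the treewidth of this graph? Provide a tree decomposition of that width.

The largest bag has 4 vertices, giving width 3; this decomposition certifies tw(G) ≤ 3. Conversely, {0, 2, 3, 7} is a clique of size 4, and the vertices of any clique must share a bag in every tree decomposition; so some bag has ≥ 4 vertices and tw(G) ≥ 3. Hence tw(G) = 3 exactly.

Treewidth 3.
One optimal decomposition is:
Bags: B1 = {1, 2, 6, 7}  B2 = {1, 2, 3, 7}  B3 = {0, 2, 3, 7}  B4 = {1, 2, 3, 5}  B5 = {1, 2, 4, 5}
Tree: B1–B2, B2–B3, B2–B4, B4–B5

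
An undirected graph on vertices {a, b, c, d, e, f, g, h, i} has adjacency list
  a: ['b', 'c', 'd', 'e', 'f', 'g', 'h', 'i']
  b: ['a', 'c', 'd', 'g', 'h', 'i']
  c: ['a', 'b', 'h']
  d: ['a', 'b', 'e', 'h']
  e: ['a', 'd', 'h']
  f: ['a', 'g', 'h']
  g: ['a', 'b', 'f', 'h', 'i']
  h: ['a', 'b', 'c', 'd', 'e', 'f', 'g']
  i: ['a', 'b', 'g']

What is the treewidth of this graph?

3

A width-3 tree decomposition is:
Bags: B1 = {a, b, g, h}  B2 = {a, b, g, i}  B3 = {a, b, d, h}  B4 = {a, d, e, h}  B5 = {a, f, g, h}  B6 = {a, b, c, h}
Tree: B1–B2, B1–B3, B3–B4, B1–B5, B3–B6
The largest bag has 4 vertices, giving width 3; this decomposition certifies tw(G) ≤ 3. For the lower bound, the 4 vertices {a, d, e, h} are pairwise adjacent, and any tree decomposition puts a clique entirely inside one bag — forcing width ≥ 3. The upper and lower bounds meet at 3, so that is the treewidth.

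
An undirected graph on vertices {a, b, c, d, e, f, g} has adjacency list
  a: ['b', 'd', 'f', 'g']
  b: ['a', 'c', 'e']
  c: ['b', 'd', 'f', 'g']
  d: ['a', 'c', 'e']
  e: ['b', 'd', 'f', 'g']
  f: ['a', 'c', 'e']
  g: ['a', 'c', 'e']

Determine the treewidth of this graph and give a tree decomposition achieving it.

Every bag has size at most 4, so the width is 4 − 1 = 3 and tw(G) ≤ 3. For the lower bound: the 4 vertex sets {e,f}, {a,d}, {c}, {g} are disjoint, each induces a connected subgraph, and every pair is joined by at least one edge of G. Contracting each set to a single vertex therefore yields K_{4} as a minor, and since treewidth is minor-monotone, tw(G) ≥ tw(K_{4}) = 3. Combining the bounds, tw(G) = 3.

Treewidth 3.
One optimal decomposition is:
Bags: B1 = {a, c, e, f}  B2 = {a, c, d, e}  B3 = {a, c, e, g}  B4 = {a, b, c, e}
Tree: B1–B2, B2–B3, B3–B4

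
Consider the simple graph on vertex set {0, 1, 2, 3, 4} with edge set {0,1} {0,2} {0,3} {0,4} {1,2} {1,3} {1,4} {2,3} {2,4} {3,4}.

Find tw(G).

4

A width-4 tree decomposition is:
Bags: B1 = {0, 1, 2, 3, 4}
Tree: (single bag)
With just one bag of size 5, the width is 5 − 1 = 4, so tw(G) ≤ 4. Conversely, {0, 1, 2, 3, 4} is a clique of size 5, and the vertices of any clique must share a bag in every tree decomposition; so some bag has ≥ 5 vertices and tw(G) ≥ 4. The upper and lower bounds meet at 4, so that is the treewidth.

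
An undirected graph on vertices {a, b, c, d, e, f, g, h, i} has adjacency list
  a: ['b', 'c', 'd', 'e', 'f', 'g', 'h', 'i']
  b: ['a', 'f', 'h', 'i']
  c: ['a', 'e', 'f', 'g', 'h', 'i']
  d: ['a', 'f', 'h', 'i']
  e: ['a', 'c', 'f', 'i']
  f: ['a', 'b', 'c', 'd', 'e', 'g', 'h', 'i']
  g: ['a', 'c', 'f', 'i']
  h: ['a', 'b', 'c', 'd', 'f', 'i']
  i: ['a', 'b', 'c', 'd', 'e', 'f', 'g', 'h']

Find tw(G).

4

A width-4 tree decomposition is:
Bags: B1 = {a, c, f, g, i}  B2 = {a, c, f, h, i}  B3 = {a, d, f, h, i}  B4 = {a, c, e, f, i}  B5 = {a, b, f, h, i}
Tree: B1–B2, B2–B3, B1–B4, B2–B5
Each bag holds 5 vertices, so the decomposition has width 4, which upper-bounds the treewidth. For the lower bound, the 5 vertices {a, c, f, g, i} are pairwise adjacent, and any tree decomposition puts a clique entirely inside one bag — forcing width ≥ 4. Therefore the treewidth is 4.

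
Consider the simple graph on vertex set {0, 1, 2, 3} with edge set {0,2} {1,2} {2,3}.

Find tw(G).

1

A width-1 tree decomposition is:
Bags: B1 = {1, 2}  B2 = {0, 2}  B3 = {2, 3}
Tree: B1–B2, B1–B3
Every bag has size at most 2, so the width is 2 − 1 = 1 and tw(G) ≤ 1. Any graph with an edge has treewidth ≥ 1, and G has the edge 2–1. Therefore the treewidth is 1.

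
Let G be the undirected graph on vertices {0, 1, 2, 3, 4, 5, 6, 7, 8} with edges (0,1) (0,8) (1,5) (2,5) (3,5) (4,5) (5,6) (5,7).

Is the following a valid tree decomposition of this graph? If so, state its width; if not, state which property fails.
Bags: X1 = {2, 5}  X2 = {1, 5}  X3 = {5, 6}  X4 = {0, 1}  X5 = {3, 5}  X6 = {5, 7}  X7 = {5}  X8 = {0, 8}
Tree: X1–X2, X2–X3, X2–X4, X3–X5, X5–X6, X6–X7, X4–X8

A tree decomposition must satisfy three properties: every vertex lies in some bag; for every edge, both endpoints lie together in some bag; and for every vertex, the bags containing it form a connected subtree. Here vertex 4 appears in no bag, so the decomposition is invalid.

No — vertex 4 appears in no bag.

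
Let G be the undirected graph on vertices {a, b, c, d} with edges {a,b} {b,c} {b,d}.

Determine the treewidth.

1

A width-1 tree decomposition is:
Bags: B1 = {a, b}  B2 = {b, d}  B3 = {b, c}
Tree: B1–B2, B1–B3
Each bag holds 2 vertices, so the decomposition has width 1, which upper-bounds the treewidth. G has an edge, so its treewidth is at least 1. Therefore the treewidth is 1.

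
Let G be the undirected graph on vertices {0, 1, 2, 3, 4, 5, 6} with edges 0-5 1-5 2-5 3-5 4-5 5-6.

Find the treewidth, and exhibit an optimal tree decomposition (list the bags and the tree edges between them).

Each bag holds 2 vertices, so the decomposition has width 1, which upper-bounds the treewidth. G has an edge, so its treewidth is at least 1. Combining the bounds, tw(G) = 1.

Treewidth 1.
Bags: B1 = {2, 5}  B2 = {0, 5}  B3 = {1, 5}  B4 = {5, 6}  B5 = {3, 5}  B6 = {4, 5}
Tree: B1–B2, B2–B3, B3–B4, B2–B5, B3–B6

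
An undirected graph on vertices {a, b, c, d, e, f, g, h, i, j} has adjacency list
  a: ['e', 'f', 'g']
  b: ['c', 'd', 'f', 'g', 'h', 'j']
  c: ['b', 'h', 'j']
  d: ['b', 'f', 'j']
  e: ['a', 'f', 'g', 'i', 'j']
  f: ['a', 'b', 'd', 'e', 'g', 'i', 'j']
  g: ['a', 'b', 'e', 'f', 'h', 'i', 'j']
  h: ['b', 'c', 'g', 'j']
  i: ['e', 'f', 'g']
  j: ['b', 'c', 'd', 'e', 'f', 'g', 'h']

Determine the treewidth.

A width-3 tree decomposition is:
Bags: B1 = {b, f, g, j}  B2 = {e, f, g, j}  B3 = {b, d, f, j}  B4 = {b, g, h, j}  B5 = {a, e, f, g}  B6 = {b, c, h, j}  B7 = {e, f, g, i}
Tree: B1–B2, B1–B3, B1–B4, B2–B5, B4–B6, B2–B7
Each bag holds 4 vertices, so the decomposition has width 3, which upper-bounds the treewidth. For the lower bound, the 4 vertices {b, g, h, j} are pairwise adjacent, and any tree decomposition puts a clique entirely inside one bag — forcing width ≥ 3. Hence tw(G) = 3 exactly.

3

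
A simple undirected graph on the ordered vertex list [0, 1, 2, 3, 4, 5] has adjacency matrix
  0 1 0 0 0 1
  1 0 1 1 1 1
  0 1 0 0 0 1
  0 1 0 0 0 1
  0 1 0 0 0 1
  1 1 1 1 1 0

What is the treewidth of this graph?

2

A width-2 tree decomposition is:
Bags: B1 = {1, 2, 5}  B2 = {0, 1, 5}  B3 = {1, 3, 5}  B4 = {1, 4, 5}
Tree: B1–B2, B1–B3, B2–B4
Each bag holds 3 vertices, so the decomposition has width 2, which upper-bounds the treewidth. For the lower bound, the 3 vertices {0, 1, 5} are pairwise adjacent, and any tree decomposition puts a clique entirely inside one bag — forcing width ≥ 2. The upper and lower bounds meet at 2, so that is the treewidth.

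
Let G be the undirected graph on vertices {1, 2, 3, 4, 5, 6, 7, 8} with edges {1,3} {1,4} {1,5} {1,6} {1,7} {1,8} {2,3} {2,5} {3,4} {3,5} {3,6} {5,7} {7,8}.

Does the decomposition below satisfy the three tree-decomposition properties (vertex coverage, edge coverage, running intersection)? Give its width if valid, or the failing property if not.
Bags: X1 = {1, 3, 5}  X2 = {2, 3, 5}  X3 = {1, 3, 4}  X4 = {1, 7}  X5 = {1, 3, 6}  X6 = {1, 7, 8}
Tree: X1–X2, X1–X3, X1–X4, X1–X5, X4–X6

A tree decomposition must satisfy three properties: every vertex lies in some bag; for every edge, both endpoints lie together in some bag; and for every vertex, the bags containing it form a connected subtree. Here edge (5,7) lies in no bag, so the decomposition is invalid.

No — edge (5,7) lies in no bag.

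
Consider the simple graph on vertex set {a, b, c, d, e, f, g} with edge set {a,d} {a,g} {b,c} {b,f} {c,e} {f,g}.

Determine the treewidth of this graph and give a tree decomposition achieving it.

Treewidth 1.
One optimal decomposition is:
Bags: B1 = {a, d}  B2 = {a, g}  B3 = {f, g}  B4 = {b, f}  B5 = {b, c}  B6 = {c, e}
Tree: B1–B2, B2–B3, B3–B4, B4–B5, B5–B6

The largest bag has 2 vertices, giving width 1; this decomposition certifies tw(G) ≤ 1. G has an edge, so its treewidth is at least 1. The upper and lower bounds meet at 1, so that is the treewidth.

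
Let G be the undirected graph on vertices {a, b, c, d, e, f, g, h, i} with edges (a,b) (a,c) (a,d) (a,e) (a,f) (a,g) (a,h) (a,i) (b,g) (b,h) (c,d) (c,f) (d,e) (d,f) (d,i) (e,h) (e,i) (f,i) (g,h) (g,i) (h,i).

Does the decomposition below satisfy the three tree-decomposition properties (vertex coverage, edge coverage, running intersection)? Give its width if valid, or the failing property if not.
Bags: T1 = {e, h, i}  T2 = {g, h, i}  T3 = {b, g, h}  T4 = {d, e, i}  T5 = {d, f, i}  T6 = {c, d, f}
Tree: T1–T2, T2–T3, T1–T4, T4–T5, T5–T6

A tree decomposition must satisfy three properties: every vertex lies in some bag; for every edge, both endpoints lie together in some bag; and for every vertex, the bags containing it form a connected subtree. Here vertex a appears in no bag, so the decomposition is invalid.

No — vertex a appears in no bag.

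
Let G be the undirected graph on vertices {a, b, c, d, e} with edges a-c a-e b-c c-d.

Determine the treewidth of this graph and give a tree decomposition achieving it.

Treewidth 1.
One optimal decomposition is:
Bags: B1 = {c, d}  B2 = {a, c}  B3 = {b, c}  B4 = {a, e}
Tree: B1–B2, B1–B3, B2–B4

Every bag has size at most 2, so the width is 2 − 1 = 1 and tw(G) ≤ 1. Since G has at least one edge (e.g. c–d), it is not an edgeless graph, so tw(G) ≥ 1. Therefore the treewidth is 1.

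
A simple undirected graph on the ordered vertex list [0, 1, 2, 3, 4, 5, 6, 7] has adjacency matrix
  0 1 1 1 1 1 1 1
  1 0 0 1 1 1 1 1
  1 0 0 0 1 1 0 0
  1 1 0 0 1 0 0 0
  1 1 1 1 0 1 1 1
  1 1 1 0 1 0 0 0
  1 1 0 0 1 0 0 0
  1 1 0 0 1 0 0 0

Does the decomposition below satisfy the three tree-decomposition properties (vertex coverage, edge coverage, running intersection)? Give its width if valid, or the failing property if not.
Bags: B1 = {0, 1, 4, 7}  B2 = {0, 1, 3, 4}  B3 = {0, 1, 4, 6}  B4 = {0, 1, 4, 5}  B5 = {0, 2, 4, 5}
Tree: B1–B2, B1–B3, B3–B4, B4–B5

Every vertex of G appears in some bag (union = {0, 1, 2, 3, 4, 5, 6, 7}); every edge is covered by a bag; and for each vertex v the set of bags containing v is connected in the bag tree. The decomposition is therefore valid. The largest bag has 4 vertices, so the width is 3.

Yes; width 3.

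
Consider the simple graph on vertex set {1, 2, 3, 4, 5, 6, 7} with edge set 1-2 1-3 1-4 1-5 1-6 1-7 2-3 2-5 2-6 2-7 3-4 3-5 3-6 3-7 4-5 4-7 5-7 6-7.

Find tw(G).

4

A width-4 tree decomposition is:
Bags: B1 = {1, 2, 3, 5, 7}  B2 = {1, 2, 3, 6, 7}  B3 = {1, 3, 4, 5, 7}
Tree: B1–B2, B1–B3
The largest bag has 5 vertices, giving width 4; this decomposition certifies tw(G) ≤ 4. For the lower bound, the 5 vertices {1, 2, 3, 5, 7} are pairwise adjacent, and any tree decomposition puts a clique entirely inside one bag — forcing width ≥ 4. Hence tw(G) = 4 exactly.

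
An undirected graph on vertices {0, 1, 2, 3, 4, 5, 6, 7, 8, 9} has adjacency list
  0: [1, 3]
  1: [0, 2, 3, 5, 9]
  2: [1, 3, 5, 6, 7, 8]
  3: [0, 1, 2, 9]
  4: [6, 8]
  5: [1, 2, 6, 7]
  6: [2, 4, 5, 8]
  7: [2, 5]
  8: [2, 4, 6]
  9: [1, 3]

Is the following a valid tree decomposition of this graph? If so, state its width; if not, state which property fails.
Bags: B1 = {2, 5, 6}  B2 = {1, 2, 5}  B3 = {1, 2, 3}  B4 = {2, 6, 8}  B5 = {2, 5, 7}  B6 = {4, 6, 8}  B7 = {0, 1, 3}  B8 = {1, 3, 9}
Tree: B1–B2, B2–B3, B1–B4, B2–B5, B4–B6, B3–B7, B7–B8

Yes; width 2.

Checking the three conditions: (i) the bags cover all of {0, 1, 2, 3, 4, 5, 6, 7, 8, 9}; (ii) for each edge, some bag contains both endpoints; (iii) the bags containing any fixed vertex form a subtree. All hold, so the decomposition is valid with width 3 − 1 = 2.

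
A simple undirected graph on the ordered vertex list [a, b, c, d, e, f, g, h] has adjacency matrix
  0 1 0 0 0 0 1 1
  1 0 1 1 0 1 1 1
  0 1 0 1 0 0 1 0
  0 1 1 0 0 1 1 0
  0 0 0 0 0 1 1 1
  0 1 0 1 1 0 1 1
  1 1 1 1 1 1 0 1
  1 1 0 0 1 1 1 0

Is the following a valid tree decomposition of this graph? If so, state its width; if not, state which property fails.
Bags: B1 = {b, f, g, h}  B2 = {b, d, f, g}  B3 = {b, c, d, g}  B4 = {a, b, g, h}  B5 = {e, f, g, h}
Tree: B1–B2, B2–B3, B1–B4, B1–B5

Yes; width 3.

Checking the three conditions: (i) the bags cover all of {a, b, c, d, e, f, g, h}; (ii) for each edge, some bag contains both endpoints; (iii) the bags containing any fixed vertex form a subtree. All hold, so the decomposition is valid with width 4 − 1 = 3.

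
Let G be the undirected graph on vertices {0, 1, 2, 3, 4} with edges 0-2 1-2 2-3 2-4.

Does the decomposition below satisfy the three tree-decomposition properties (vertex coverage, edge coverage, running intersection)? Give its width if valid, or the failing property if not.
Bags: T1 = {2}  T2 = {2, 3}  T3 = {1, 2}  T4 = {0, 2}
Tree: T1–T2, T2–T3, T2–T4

A tree decomposition must satisfy three properties: every vertex lies in some bag; for every edge, both endpoints lie together in some bag; and for every vertex, the bags containing it form a connected subtree. Here vertex 4 appears in no bag, so the decomposition is invalid.

No — vertex 4 appears in no bag.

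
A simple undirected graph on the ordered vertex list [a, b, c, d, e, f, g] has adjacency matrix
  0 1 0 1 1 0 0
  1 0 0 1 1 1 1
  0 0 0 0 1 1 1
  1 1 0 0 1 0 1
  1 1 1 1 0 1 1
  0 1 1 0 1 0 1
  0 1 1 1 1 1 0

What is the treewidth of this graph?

3

A width-3 tree decomposition is:
Bags: B1 = {a, b, d, e}  B2 = {b, d, e, g}  B3 = {b, e, f, g}  B4 = {c, e, f, g}
Tree: B1–B2, B2–B3, B3–B4
Each bag holds 4 vertices, so the decomposition has width 3, which upper-bounds the treewidth. On the other hand G contains the 4-clique {b, d, e, g}. A clique must lie in a single bag of any decomposition, so no decomposition can have width below 3. Hence tw(G) = 3 exactly.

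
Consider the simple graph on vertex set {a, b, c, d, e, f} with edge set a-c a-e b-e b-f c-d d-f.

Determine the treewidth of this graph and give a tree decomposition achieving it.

Every bag has size at most 3, so the width is 3 − 1 = 2 and tw(G) ≤ 2. For the lower bound, G contains the cycle f–d–c–a–e–b–f, so G is not a forest; only forests have treewidth ≤ 1, hence tw(G) ≥ 2. Combining the bounds, tw(G) = 2.

Treewidth 2.
One such decomposition:
Bags: B1 = {c, d, f}  B2 = {a, c, f}  B3 = {a, e, f}  B4 = {b, e, f}
Tree: B1–B2, B2–B3, B3–B4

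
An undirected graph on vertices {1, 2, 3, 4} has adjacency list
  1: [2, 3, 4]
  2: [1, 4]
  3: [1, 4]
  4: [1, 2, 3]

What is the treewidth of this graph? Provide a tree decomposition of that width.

Each bag holds 3 vertices, so the decomposition has width 2, which upper-bounds the treewidth. Conversely, {1, 2, 4} is a clique of size 3, and the vertices of any clique must share a bag in every tree decomposition; so some bag has ≥ 3 vertices and tw(G) ≥ 2. Combining the bounds, tw(G) = 2.

Treewidth 2.
One optimal decomposition is:
Bags: B1 = {1, 2, 4}  B2 = {1, 3, 4}
Tree: B1–B2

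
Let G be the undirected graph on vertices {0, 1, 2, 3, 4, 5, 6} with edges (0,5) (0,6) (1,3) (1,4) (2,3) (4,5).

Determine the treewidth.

A width-1 tree decomposition is:
Bags: B1 = {2, 3}  B2 = {1, 3}  B3 = {1, 4}  B4 = {4, 5}  B5 = {0, 5}  B6 = {0, 6}
Tree: B1–B2, B2–B3, B3–B4, B4–B5, B5–B6
The largest bag has 2 vertices, giving width 1; this decomposition certifies tw(G) ≤ 1. Since G has at least one edge (e.g. 2–3), it is not an edgeless graph, so tw(G) ≥ 1. Hence tw(G) = 1 exactly.

1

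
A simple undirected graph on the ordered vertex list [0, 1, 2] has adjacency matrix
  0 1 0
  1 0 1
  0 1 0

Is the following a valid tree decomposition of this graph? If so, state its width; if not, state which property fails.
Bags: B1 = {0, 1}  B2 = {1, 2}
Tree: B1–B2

Yes; width 1.

Vertex coverage: the bags together contain {0, 1, 2}, the full vertex set. Edge coverage: each edge of G has both endpoints in at least one bag. Running intersection: for every vertex, the bags containing it form a connected subtree. All three properties hold, so this is a valid tree decomposition of width max|bag| − 1 = 1, and hence tw(G) ≤ 1.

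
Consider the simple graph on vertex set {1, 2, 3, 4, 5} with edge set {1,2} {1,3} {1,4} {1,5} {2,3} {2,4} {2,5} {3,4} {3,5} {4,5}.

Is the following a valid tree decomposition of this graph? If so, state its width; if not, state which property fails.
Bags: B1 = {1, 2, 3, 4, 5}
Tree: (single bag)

Every vertex of G appears in some bag (union = {1, 2, 3, 4, 5}); every edge is covered by a bag; and for each vertex v the set of bags containing v is connected in the bag tree. The decomposition is therefore valid. The largest bag has 5 vertices, so the width is 4.

Yes; width 4.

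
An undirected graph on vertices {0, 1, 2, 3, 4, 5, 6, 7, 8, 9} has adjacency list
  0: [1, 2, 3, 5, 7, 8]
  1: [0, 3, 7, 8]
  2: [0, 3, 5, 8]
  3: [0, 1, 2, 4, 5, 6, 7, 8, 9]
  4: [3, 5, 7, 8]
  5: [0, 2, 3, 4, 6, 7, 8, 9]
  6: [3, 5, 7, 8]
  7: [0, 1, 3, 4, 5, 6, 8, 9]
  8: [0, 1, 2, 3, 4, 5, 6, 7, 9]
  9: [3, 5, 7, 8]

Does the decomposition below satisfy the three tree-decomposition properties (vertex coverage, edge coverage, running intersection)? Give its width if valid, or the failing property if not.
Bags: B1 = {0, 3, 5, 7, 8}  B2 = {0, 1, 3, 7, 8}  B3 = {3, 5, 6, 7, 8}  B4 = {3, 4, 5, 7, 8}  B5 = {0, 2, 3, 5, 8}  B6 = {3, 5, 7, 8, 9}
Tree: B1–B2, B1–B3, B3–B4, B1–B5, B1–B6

Every vertex of G appears in some bag (union = {0, 1, 2, 3, 4, 5, 6, 7, 8, 9}); every edge is covered by a bag; and for each vertex v the set of bags containing v is connected in the bag tree. The decomposition is therefore valid. The largest bag has 5 vertices, so the width is 4.

Yes; width 4.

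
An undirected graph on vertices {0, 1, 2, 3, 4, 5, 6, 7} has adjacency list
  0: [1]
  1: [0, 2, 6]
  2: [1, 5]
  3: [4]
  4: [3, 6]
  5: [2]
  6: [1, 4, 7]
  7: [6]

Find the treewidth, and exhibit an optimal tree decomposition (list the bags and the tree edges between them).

Treewidth 1.
One such decomposition:
Bags: B1 = {1, 6}  B2 = {4, 6}  B3 = {1, 2}  B4 = {3, 4}  B5 = {0, 1}  B6 = {2, 5}  B7 = {6, 7}
Tree: B1–B2, B1–B3, B2–B4, B3–B5, B3–B6, B2–B7

Each bag holds 2 vertices, so the decomposition has width 1, which upper-bounds the treewidth. G has an edge, so its treewidth is at least 1. Combining the bounds, tw(G) = 1.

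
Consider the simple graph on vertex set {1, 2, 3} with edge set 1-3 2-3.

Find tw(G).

1

A width-1 tree decomposition is:
Bags: B1 = {2, 3}  B2 = {1, 3}
Tree: B1–B2
The largest bag has 2 vertices, giving width 1; this decomposition certifies tw(G) ≤ 1. Any graph with an edge has treewidth ≥ 1, and G has the edge 2–3. Combining the bounds, tw(G) = 1.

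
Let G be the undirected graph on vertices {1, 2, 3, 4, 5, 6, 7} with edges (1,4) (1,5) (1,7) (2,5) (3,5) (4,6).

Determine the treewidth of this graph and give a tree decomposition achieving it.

Treewidth 1.
Bags: B1 = {1, 5}  B2 = {1, 7}  B3 = {1, 4}  B4 = {4, 6}  B5 = {3, 5}  B6 = {2, 5}
Tree: B1–B2, B2–B3, B3–B4, B1–B5, B1–B6

The largest bag has 2 vertices, giving width 1; this decomposition certifies tw(G) ≤ 1. Any graph with an edge has treewidth ≥ 1, and G has the edge 5–1. Hence tw(G) = 1 exactly.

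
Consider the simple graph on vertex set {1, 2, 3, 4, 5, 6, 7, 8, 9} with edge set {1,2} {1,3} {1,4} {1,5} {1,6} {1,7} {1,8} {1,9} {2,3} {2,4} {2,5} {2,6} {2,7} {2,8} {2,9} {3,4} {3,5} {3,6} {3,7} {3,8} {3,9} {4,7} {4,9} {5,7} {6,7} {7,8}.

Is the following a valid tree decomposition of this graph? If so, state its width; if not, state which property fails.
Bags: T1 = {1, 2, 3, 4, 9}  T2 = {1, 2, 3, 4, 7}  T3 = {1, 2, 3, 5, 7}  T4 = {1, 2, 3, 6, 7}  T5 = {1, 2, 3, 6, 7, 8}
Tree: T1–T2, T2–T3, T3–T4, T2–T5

A tree decomposition must satisfy three properties: every vertex lies in some bag; for every edge, both endpoints lie together in some bag; and for every vertex, the bags containing it form a connected subtree. Here bags containing vertex 6 are not connected in the tree, so the decomposition is invalid.

No — bags containing vertex 6 are not connected in the tree.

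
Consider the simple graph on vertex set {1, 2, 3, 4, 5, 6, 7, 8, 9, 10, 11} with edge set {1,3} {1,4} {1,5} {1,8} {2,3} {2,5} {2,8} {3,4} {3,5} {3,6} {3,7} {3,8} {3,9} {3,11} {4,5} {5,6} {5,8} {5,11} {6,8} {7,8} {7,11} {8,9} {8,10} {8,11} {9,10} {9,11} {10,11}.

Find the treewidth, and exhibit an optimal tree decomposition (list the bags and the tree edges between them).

Each bag holds 4 vertices, so the decomposition has width 3, which upper-bounds the treewidth. On the other hand G contains the 4-clique {8, 9, 10, 11}. A clique must lie in a single bag of any decomposition, so no decomposition can have width below 3. Therefore the treewidth is 3.

Treewidth 3.
One such decomposition:
Bags: B1 = {3, 5, 8, 11}  B2 = {1, 3, 5, 8}  B3 = {3, 5, 6, 8}  B4 = {3, 8, 9, 11}  B5 = {3, 7, 8, 11}  B6 = {8, 9, 10, 11}  B7 = {2, 3, 5, 8}  B8 = {1, 3, 4, 5}
Tree: B1–B2, B1–B3, B1–B4, B1–B5, B4–B6, B1–B7, B2–B8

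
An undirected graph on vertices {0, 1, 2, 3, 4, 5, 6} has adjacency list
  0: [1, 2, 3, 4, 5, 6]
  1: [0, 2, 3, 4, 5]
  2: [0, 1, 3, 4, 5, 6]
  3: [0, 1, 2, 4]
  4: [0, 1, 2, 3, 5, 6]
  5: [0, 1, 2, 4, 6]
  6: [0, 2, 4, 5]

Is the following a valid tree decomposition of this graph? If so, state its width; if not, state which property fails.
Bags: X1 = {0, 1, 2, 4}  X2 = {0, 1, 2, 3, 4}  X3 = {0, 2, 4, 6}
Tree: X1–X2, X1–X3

No — vertex 5 appears in no bag.

A tree decomposition must satisfy three properties: every vertex lies in some bag; for every edge, both endpoints lie together in some bag; and for every vertex, the bags containing it form a connected subtree. Here vertex 5 appears in no bag, so the decomposition is invalid.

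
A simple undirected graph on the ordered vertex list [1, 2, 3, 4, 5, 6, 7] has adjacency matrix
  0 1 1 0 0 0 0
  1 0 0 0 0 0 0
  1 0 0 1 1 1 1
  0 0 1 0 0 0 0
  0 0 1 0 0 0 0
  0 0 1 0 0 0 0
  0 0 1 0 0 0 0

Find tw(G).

A width-1 tree decomposition is:
Bags: B1 = {3, 6}  B2 = {3, 5}  B3 = {3, 4}  B4 = {3, 7}  B5 = {1, 3}  B6 = {1, 2}
Tree: B1–B2, B1–B3, B2–B4, B2–B5, B5–B6
Every bag has size at most 2, so the width is 2 − 1 = 1 and tw(G) ≤ 1. G has an edge, so its treewidth is at least 1. The upper and lower bounds meet at 1, so that is the treewidth.

1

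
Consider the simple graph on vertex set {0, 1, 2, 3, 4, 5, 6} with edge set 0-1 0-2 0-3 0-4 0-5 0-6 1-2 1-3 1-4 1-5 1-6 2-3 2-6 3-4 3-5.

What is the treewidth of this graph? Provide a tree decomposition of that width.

The largest bag has 4 vertices, giving width 3; this decomposition certifies tw(G) ≤ 3. For the lower bound, the 4 vertices {0, 1, 2, 3} are pairwise adjacent, and any tree decomposition puts a clique entirely inside one bag — forcing width ≥ 3. The upper and lower bounds meet at 3, so that is the treewidth.

Treewidth 3.
Bags: B1 = {0, 1, 3, 4}  B2 = {0, 1, 2, 3}  B3 = {0, 1, 2, 6}  B4 = {0, 1, 3, 5}
Tree: B1–B2, B2–B3, B1–B4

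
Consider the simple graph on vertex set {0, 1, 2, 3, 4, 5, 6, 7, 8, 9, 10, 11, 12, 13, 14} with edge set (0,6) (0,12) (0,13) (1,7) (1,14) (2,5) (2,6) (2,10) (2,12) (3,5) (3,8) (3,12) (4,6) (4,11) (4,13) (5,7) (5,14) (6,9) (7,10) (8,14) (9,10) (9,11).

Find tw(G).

3

A width-3 tree decomposition is:
Bags: B1 = {1, 3, 8, 14}  B2 = {1, 3, 5, 14}  B3 = {1, 3, 5, 7}  B4 = {3, 5, 7, 12}  B5 = {2, 5, 7, 12}  B6 = {2, 7, 10, 12}  B7 = {0, 2, 10, 12}  B8 = {0, 2, 6, 10}  B9 = {0, 6, 9, 10}  B10 = {0, 6, 9, 13}  B11 = {4, 6, 9, 13}  B12 = {4, 9, 11, 13}
Tree: B1–B2, B2–B3, B3–B4, B4–B5, B5–B6, B6–B7, B7–B8, B8–B9, B9–B10, B10–B11, B11–B12
Every bag has size at most 4, so the width is 4 − 1 = 3 and tw(G) ≤ 3. For the lower bound: the 4 vertex sets {1,8,14}, {3}, {5}, {2,7,10,12} are disjoint, each induces a connected subgraph, and every pair is joined by at least one edge of G. Contracting each set to a single vertex therefore yields K_{4} as a minor, and since treewidth is minor-monotone, tw(G) ≥ tw(K_{4}) = 3. Hence tw(G) = 3 exactly.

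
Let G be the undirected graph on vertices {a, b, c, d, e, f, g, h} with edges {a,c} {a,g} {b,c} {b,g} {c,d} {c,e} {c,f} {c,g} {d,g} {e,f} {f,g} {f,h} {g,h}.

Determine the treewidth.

2

A width-2 tree decomposition is:
Bags: B1 = {c, f, g}  B2 = {a, c, g}  B3 = {c, d, g}  B4 = {f, g, h}  B5 = {c, e, f}  B6 = {b, c, g}
Tree: B1–B2, B2–B3, B1–B4, B1–B5, B3–B6
The largest bag has 3 vertices, giving width 2; this decomposition certifies tw(G) ≤ 2. Conversely, {f, g, h} is a clique of size 3, and the vertices of any clique must share a bag in every tree decomposition; so some bag has ≥ 3 vertices and tw(G) ≥ 2. Combining the bounds, tw(G) = 2.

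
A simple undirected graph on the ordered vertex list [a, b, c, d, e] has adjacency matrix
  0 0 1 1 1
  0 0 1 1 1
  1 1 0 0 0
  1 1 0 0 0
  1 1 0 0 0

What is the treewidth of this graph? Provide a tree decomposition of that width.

Each bag holds 3 vertices, so the decomposition has width 2, which upper-bounds the treewidth. For the lower bound, G contains the cycle a–d–b–e–a, so G is not a forest; only forests have treewidth ≤ 1, hence tw(G) ≥ 2. Combining the bounds, tw(G) = 2.

Treewidth 2.
One such decomposition:
Bags: B1 = {a, b, d}  B2 = {a, b, e}  B3 = {a, b, c}
Tree: B1–B2, B2–B3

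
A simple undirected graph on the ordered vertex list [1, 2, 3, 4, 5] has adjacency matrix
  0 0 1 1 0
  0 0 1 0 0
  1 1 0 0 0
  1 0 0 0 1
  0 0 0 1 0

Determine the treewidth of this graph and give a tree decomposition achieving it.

The largest bag has 2 vertices, giving width 1; this decomposition certifies tw(G) ≤ 1. Any graph with an edge has treewidth ≥ 1, and G has the edge 2–3. Combining the bounds, tw(G) = 1.

Treewidth 1.
Bags: B1 = {2, 3}  B2 = {1, 3}  B3 = {1, 4}  B4 = {4, 5}
Tree: B1–B2, B2–B3, B3–B4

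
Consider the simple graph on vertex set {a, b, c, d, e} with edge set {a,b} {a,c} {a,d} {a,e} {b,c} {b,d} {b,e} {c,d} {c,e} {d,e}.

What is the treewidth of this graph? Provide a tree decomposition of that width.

With just one bag of size 5, the width is 5 − 1 = 4, so tw(G) ≤ 4. On the other hand G contains the 5-clique {a, b, c, d, e}. A clique must lie in a single bag of any decomposition, so no decomposition can have width below 4. Combining the bounds, tw(G) = 4.

Treewidth 4.
Bags: B1 = {a, b, c, d, e}
Tree: (single bag)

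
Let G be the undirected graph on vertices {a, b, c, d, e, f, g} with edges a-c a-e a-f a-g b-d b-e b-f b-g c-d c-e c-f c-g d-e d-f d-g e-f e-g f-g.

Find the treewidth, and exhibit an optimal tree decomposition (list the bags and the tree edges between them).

Treewidth 4.
Bags: B1 = {c, d, e, f, g}  B2 = {b, d, e, f, g}  B3 = {a, c, e, f, g}
Tree: B1–B2, B1–B3

Every bag has size at most 5, so the width is 5 − 1 = 4 and tw(G) ≤ 4. On the other hand G contains the 5-clique {c, d, e, f, g}. A clique must lie in a single bag of any decomposition, so no decomposition can have width below 4. Combining the bounds, tw(G) = 4.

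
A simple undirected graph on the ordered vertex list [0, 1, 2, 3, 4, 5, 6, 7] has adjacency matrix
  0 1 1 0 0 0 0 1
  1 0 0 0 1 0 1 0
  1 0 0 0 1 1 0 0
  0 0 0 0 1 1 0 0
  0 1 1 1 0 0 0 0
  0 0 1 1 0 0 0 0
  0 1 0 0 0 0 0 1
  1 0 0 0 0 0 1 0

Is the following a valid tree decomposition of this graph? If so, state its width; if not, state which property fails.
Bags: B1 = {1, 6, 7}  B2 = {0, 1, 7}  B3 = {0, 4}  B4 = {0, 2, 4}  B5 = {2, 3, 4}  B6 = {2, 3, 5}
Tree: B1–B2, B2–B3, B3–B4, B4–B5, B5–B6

A tree decomposition must satisfy three properties: every vertex lies in some bag; for every edge, both endpoints lie together in some bag; and for every vertex, the bags containing it form a connected subtree. Here edge (1,4) lies in no bag, so the decomposition is invalid.

No — edge (1,4) lies in no bag.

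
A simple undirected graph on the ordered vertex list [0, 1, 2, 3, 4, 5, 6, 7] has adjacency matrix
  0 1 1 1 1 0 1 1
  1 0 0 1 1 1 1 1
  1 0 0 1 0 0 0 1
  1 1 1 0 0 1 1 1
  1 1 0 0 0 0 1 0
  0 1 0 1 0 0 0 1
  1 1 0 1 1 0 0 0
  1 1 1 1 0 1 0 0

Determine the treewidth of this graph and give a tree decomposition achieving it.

Treewidth 3.
One such decomposition:
Bags: B1 = {0, 1, 3, 7}  B2 = {1, 3, 5, 7}  B3 = {0, 1, 3, 6}  B4 = {0, 1, 4, 6}  B5 = {0, 2, 3, 7}
Tree: B1–B2, B1–B3, B3–B4, B1–B5

Every bag has size at most 4, so the width is 4 − 1 = 3 and tw(G) ≤ 3. Conversely, {0, 1, 3, 6} is a clique of size 4, and the vertices of any clique must share a bag in every tree decomposition; so some bag has ≥ 4 vertices and tw(G) ≥ 3. Hence tw(G) = 3 exactly.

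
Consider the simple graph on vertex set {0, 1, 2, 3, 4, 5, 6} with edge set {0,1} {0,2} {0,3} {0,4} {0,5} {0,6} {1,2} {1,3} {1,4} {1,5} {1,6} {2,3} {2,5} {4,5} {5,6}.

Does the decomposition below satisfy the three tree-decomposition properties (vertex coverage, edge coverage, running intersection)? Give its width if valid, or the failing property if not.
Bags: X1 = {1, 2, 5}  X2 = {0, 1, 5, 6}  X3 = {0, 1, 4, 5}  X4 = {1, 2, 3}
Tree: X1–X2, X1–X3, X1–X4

A tree decomposition must satisfy three properties: every vertex lies in some bag; for every edge, both endpoints lie together in some bag; and for every vertex, the bags containing it form a connected subtree. Here edge (0,2) lies in no bag, so the decomposition is invalid.

No — edge (0,2) lies in no bag.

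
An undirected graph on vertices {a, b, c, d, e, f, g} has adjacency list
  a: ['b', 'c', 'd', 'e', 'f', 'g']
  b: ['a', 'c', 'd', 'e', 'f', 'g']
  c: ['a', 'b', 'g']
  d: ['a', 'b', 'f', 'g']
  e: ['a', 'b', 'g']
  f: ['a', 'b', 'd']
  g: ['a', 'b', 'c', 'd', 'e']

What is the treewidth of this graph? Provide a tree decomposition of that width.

Treewidth 3.
One such decomposition:
Bags: B1 = {a, b, d, g}  B2 = {a, b, e, g}  B3 = {a, b, d, f}  B4 = {a, b, c, g}
Tree: B1–B2, B1–B3, B2–B4

Every bag has size at most 4, so the width is 4 − 1 = 3 and tw(G) ≤ 3. On the other hand G contains the 4-clique {a, b, d, g}. A clique must lie in a single bag of any decomposition, so no decomposition can have width below 3. Therefore the treewidth is 3.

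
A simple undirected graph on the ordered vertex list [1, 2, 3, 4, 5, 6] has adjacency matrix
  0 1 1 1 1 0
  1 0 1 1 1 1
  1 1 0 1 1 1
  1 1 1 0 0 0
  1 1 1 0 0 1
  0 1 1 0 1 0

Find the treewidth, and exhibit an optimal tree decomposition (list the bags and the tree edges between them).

Treewidth 3.
One optimal decomposition is:
Bags: B1 = {2, 3, 5, 6}  B2 = {1, 2, 3, 5}  B3 = {1, 2, 3, 4}
Tree: B1–B2, B2–B3

Each bag holds 4 vertices, so the decomposition has width 3, which upper-bounds the treewidth. On the other hand G contains the 4-clique {1, 2, 3, 4}. A clique must lie in a single bag of any decomposition, so no decomposition can have width below 3. The upper and lower bounds meet at 3, so that is the treewidth.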